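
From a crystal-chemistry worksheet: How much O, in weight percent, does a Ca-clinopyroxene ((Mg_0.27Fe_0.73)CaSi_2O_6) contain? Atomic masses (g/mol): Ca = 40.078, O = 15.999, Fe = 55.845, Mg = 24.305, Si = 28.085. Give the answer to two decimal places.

Molar mass of (Mg_0.27Fe_0.73)CaSi_2O_6: 0.27·24.305 + 0.73·55.845 + 1·40.078 + 2·28.085 + 6·15.999 = 239.571 g/mol.
Mass of O per formula unit: 6 × 15.999 = 95.994 g.
Weight fraction O = 95.994 / 239.571 = 0.4007.

40.07 weight percent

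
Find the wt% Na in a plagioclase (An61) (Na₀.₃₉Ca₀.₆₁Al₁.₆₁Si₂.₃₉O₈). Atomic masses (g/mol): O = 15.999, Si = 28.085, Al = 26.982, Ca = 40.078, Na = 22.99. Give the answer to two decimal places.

Molar mass of Na₀.₃₉Ca₀.₆₁Al₁.₆₁Si₂.₃₉O₈: 0.39×22.99 + 0.61×40.078 + 1.61×26.982 + 2.39×28.085 + 8×15.999 = 271.970 g/mol.
Mass of Na per formula unit: 0.39 × 22.99 = 8.966 g.
Weight fraction Na = 8.966 / 271.970 = 0.0330.

3.30 wt%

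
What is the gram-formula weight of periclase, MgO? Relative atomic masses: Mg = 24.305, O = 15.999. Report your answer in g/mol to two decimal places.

40.30 g/mol

M = 1*24.305 + 1*15.999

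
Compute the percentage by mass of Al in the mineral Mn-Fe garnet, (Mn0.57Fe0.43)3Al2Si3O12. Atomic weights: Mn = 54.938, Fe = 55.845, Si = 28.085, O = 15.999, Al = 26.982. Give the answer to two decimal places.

10.88 weight percent

M((Mn0.57Fe0.43)3Al2Si3O12) = 496.191 g/mol.
Al contributes 2 × 26.982 = 53.964 g per mole.
53.964/496.191 = 0.1088 → 10.88%.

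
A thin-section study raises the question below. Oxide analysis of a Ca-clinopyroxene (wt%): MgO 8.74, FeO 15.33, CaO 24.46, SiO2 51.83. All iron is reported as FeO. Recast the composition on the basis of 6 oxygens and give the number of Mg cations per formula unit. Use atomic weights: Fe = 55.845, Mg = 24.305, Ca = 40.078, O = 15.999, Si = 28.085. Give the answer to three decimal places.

MgO (M=40.304): mol = 0.21685; Mg = 0.21685, O = 0.21685.
FeO (M=71.844): mol = 0.21338; Fe = 0.21338, O = 0.21338.
CaO (M=56.077): mol = 0.43619; Ca = 0.43619, O = 0.43619.
SiO2 (M=60.083): mol = 0.86264; Si = 0.86264, O = 1.72528.
ΣO = 2.59170; factor = 6/ΣO = 2.31508.
Mg apfu = 0.21685 × 2.31508 = 0.502.

0.502 Mg apfu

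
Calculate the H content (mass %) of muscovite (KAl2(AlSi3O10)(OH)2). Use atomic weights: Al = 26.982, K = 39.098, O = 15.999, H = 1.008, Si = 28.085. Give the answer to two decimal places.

0.51 mass %

M(KAl2(AlSi3O10)(OH)2) = 398.303 g/mol.
H contributes 2 × 1.008 = 2.016 g per mole.
2.016/398.303 = 0.0051 → 0.51%.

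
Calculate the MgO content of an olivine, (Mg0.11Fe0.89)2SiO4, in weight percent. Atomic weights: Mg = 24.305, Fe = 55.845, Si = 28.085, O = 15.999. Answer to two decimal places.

Molar mass of (Mg0.11Fe0.89)2SiO4 = 0.22·24.305 + 1.78·55.845 + 1·28.085 + 4·15.999 = 196.832 g/mol.
Each formula unit contains 0.22 Mg, equivalent to 0.22/1 = 0.2200 mol MgO.
M(MgO) = 1×24.305 + 1×15.999 = 40.304 g/mol.
Mass of MgO per formula unit = 0.2200 × 40.304 = 8.867 g.
MgO wt% = 8.867 / 196.832 × 100 = 4.50%.

4.50 wt%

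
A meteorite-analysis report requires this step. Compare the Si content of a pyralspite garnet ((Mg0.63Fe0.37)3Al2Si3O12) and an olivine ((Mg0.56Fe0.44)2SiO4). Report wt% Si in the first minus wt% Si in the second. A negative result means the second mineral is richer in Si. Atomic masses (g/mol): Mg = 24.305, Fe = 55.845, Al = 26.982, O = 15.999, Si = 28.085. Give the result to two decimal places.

2.56 percentage points

Si in (Mg0.63Fe0.37)3Al2Si3O12: molar mass 438.131 g/mol; 3×28.085 = 84.255 g → 19.23 wt%.
Si in (Mg0.56Fe0.44)2SiO4: molar mass 168.446 g/mol; 1×28.085 = 28.085 g → 16.67 wt%.
Difference = 19.23 − 16.67 = 2.56 percentage points.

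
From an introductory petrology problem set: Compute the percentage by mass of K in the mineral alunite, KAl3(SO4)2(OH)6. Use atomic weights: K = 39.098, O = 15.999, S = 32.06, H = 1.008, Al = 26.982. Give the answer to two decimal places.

M(KAl3(SO4)2(OH)6) = 414.198 g/mol.
K contributes 1 × 39.098 = 39.098 g per mole.
39.098/414.198 = 0.0944 → 9.44%.

9.44 wt%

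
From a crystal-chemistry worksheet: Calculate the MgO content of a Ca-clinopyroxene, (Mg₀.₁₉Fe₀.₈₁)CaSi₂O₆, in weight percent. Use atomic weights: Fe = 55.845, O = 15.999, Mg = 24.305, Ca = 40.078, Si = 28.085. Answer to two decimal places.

Formula mass = 242.094 g/mol.
0.19 Mg → 0.1900 mol MgO per formula unit; M(MgO) = 40.304, so MgO mass = 7.658 g.
7.658/242.094 × 100 = 3.16 wt%.

3.16 wt%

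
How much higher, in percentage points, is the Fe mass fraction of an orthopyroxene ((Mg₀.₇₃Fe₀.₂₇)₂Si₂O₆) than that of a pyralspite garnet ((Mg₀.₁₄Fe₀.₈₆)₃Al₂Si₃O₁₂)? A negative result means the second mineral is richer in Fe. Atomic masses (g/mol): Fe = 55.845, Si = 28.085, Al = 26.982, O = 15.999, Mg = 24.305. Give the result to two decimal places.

Fe in (Mg₀.₇₃Fe₀.₂₇)₂Si₂O₆: molar mass 217.806 g/mol; 0.54×55.845 = 30.156 g → 13.85 wt%.
Fe in (Mg₀.₁₄Fe₀.₈₆)₃Al₂Si₃O₁₂: molar mass 484.495 g/mol; 2.58×55.845 = 144.080 g → 29.74 wt%.
Difference = 13.85 − 29.74 = -15.89 percentage points.

-15.89 percentage points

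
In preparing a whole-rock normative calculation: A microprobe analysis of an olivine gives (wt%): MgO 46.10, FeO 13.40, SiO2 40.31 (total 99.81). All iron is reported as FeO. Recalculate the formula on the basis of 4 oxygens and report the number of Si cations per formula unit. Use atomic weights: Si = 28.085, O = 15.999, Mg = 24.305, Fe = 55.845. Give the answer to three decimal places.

1.004 Si apfu

MgO (M=40.304): mol = 1.14381; Mg = 1.14381, O = 1.14381.
FeO (M=71.844): mol = 0.18652; Fe = 0.18652, O = 0.18652.
SiO2 (M=60.083): mol = 0.67091; Si = 0.67091, O = 1.34182.
ΣO = 2.67215; factor = 4/ΣO = 1.49692.
Si apfu = 0.67091 × 1.49692 = 1.004.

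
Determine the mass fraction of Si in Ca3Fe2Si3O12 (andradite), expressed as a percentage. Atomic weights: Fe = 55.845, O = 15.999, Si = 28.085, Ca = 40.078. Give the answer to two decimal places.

Formula mass = 3·40.078 + 2·55.845 + 3·28.085 + 12·15.999 = 508.167 g/mol, of which 84.255 g is Si.
So Si makes up 84.255/508.167 = 0.1658 of the mass, i.e. 16.58%.

16.58 mass %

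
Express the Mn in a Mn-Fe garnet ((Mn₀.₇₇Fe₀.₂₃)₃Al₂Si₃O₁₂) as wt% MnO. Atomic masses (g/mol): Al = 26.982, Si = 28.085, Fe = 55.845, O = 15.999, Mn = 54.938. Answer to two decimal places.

33.06 wt%

Molar mass of (Mn₀.₇₇Fe₀.₂₃)₃Al₂Si₃O₁₂ = 2.31·54.938 + 0.69·55.845 + 2·26.982 + 3·28.085 + 12·15.999 = 495.647 g/mol.
Each formula unit contains 2.31 Mn, equivalent to 2.31/1 = 2.3100 mol MnO.
M(MnO) = 1×54.938 + 1×15.999 = 70.937 g/mol.
Mass of MnO per formula unit = 2.3100 × 70.937 = 163.864 g.
MnO wt% = 163.864 / 495.647 × 100 = 33.06%.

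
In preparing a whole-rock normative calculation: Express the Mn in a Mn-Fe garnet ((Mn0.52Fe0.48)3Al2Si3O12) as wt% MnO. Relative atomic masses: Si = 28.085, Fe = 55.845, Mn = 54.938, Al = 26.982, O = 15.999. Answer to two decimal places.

Molar mass of (Mn0.52Fe0.48)3Al2Si3O12 = 1.56×54.938 + 1.44×55.845 + 2×26.982 + 3×28.085 + 12×15.999 = 496.327 g/mol.
Each formula unit contains 1.56 Mn, equivalent to 1.56/1 = 1.5600 mol MnO.
M(MnO) = 1×54.938 + 1×15.999 = 70.937 g/mol.
Mass of MnO per formula unit = 1.5600 × 70.937 = 110.662 g.
MnO wt% = 110.662 / 496.327 × 100 = 22.30%.

22.30 wt%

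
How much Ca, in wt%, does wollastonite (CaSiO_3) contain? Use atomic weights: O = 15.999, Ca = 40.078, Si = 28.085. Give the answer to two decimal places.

Molar mass of CaSiO_3: 1×40.078 + 1×28.085 + 3×15.999 = 116.160 g/mol.
Mass of Ca per formula unit: 1 × 40.078 = 40.078 g.
Weight fraction Ca = 40.078 / 116.160 = 0.3450.

34.50 wt%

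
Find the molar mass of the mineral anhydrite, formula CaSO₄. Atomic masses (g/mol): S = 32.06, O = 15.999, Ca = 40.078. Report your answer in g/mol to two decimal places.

136.13 g/mol

M = 1×40.078 + 1×32.06 + 4×15.999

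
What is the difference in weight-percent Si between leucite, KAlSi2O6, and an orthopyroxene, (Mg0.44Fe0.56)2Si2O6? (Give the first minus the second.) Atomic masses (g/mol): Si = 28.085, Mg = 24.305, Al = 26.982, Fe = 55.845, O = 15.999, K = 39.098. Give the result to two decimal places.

1.95 percentage points

First mineral: 56.170 g Si in 218.244 g formula = 25.74 wt% Si.
Second mineral: 56.170 g Si in 236.099 g formula = 23.79 wt% Si.
25.74% − 23.79% gives a difference of 1.95 percentage points.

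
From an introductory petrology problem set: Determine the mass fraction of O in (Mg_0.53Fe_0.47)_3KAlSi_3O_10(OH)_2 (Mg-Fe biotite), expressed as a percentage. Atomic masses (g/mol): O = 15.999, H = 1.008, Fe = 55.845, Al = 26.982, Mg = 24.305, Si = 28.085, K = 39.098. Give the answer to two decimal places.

41.58 weight percent

M((Mg_0.53Fe_0.47)_3KAlSi_3O_10(OH)_2) = 461.725 g/mol.
O contributes 12 × 15.999 = 191.988 g per mole.
191.988/461.725 = 0.4158 → 41.58%.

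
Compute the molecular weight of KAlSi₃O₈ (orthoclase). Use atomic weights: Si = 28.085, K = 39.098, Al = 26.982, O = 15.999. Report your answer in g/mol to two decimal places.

K: 1 × 39.098 = 39.0980
Al: 1 × 26.982 = 26.9820
Si: 3 × 28.085 = 84.2550
O: 8 × 15.999 = 127.9920
Summing the contributions gives the formula mass.

278.33 g/mol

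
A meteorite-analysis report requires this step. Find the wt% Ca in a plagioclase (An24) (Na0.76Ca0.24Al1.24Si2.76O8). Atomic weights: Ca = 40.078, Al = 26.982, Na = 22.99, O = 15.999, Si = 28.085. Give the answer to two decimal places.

3.62 wt%

Formula mass = 0.76·22.99 + 0.24·40.078 + 1.24·26.982 + 2.76·28.085 + 8·15.999 = 266.055 g/mol, of which 9.619 g is Ca.
So Ca makes up 9.619/266.055 = 0.0362 of the mass, i.e. 3.62%.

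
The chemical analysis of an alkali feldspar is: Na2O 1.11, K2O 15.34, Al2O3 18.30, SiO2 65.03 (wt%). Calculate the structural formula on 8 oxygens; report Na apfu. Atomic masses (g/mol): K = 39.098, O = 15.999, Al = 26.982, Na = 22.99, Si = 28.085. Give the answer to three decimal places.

0.099 Na apfu

Na2O: 1.11/61.979 = 0.01791 mol → 0.03582 mol Na, 0.01791 mol O.
K2O: 15.34/94.195 = 0.16285 mol → 0.32570 mol K, 0.16285 mol O.
Al2O3: 18.30/101.961 = 0.17948 mol → 0.35896 mol Al, 0.53844 mol O.
SiO2: 65.03/60.083 = 1.08234 mol → 1.08234 mol Si, 2.16468 mol O.
Total oxygen = 2.88388 mol. Normalization factor = 8/2.88388 = 2.77404.
Na per 8 O = 0.03582 × 2.77404 = 0.099.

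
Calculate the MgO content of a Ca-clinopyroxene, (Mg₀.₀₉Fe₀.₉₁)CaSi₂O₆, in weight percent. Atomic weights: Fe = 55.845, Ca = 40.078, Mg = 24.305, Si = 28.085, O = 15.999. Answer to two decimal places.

Formula mass = 245.248 g/mol.
0.09 Mg → 0.0900 mol MgO per formula unit; M(MgO) = 40.304, so MgO mass = 3.627 g.
3.627/245.248 × 100 = 1.48 wt%.

1.48 wt%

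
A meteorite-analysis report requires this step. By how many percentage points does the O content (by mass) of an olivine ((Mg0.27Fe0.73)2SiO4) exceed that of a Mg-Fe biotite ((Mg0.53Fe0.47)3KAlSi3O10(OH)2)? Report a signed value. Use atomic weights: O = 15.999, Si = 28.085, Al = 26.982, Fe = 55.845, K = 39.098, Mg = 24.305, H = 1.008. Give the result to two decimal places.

M((Mg0.27Fe0.73)2SiO4) = 186.739 g/mol, so wt% O = 63.996/186.739 × 100 = 34.27%.
M((Mg0.53Fe0.47)3KAlSi3O10(OH)2) = 461.725 g/mol, so wt% O = 191.988/461.725 × 100 = 41.58%.
34.27 − 41.58 = -7.31 pp.

-7.31 percentage points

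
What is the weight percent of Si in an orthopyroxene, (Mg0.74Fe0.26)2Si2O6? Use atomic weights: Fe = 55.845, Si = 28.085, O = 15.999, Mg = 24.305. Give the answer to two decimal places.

Formula mass = 1.48×24.305 + 0.52×55.845 + 2×28.085 + 6×15.999 = 217.175 g/mol, of which 56.170 g is Si.
So Si makes up 56.170/217.175 = 0.2586 of the mass, i.e. 25.86%.

25.86 weight percent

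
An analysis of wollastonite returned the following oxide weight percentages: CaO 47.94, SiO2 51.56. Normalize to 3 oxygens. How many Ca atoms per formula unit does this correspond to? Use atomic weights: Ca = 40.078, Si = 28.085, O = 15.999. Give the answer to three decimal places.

0.997 Ca apfu

47.94 wt% CaO ÷ 56.077 g/mol = 0.85490 mol, giving 0.85490 Ca and 0.85490 O.
51.56 wt% SiO2 ÷ 60.083 g/mol = 0.85815 mol, giving 0.85815 Si and 1.71630 O.
Oxygen sums to 2.57120; scaling by 3/2.57120 = 1.16677 puts the formula on 3 O.
Ca: 0.85490 × 1.16677 = 0.997 atoms per formula unit.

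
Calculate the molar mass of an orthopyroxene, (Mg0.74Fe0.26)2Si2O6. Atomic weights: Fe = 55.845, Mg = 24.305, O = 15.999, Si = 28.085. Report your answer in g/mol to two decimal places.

217.17 g/mol

M = 1.48·24.305 + 0.52·55.845 + 2·28.085 + 6·15.999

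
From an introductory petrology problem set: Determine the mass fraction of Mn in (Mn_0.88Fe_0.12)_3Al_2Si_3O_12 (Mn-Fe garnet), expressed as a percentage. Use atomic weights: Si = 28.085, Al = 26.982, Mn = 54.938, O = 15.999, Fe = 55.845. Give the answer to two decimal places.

29.28 mass %

Formula mass = 2.64×54.938 + 0.36×55.845 + 2×26.982 + 3×28.085 + 12×15.999 = 495.348 g/mol, of which 145.036 g is Mn.
So Mn makes up 145.036/495.348 = 0.2928 of the mass, i.e. 29.28%.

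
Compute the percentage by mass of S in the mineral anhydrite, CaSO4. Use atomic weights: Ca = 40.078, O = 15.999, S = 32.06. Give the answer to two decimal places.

Molar mass of CaSO4: 1×40.078 + 1×32.06 + 4×15.999 = 136.134 g/mol.
Mass of S per formula unit: 1 × 32.06 = 32.060 g.
Weight fraction S = 32.060 / 136.134 = 0.2355.

23.55 wt%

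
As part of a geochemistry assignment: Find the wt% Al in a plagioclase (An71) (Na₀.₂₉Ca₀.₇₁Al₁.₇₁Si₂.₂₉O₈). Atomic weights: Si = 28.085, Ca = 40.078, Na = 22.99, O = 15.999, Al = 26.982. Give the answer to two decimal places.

16.87 mass %

M(Na₀.₂₉Ca₀.₇₁Al₁.₇₁Si₂.₂₉O₈) = 273.568 g/mol.
Al contributes 1.71 × 26.982 = 46.139 g per mole.
46.139/273.568 = 0.1687 → 16.87%.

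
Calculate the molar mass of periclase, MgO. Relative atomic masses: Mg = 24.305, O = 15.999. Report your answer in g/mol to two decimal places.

M = 1·24.305 + 1·15.999

40.30 g/mol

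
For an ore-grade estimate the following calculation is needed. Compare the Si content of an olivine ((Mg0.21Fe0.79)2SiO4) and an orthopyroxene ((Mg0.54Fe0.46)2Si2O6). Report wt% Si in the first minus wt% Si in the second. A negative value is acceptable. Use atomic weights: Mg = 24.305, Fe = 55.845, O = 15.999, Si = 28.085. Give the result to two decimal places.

First mineral: 28.085 g Si in 190.524 g formula = 14.74 wt% Si.
Second mineral: 56.170 g Si in 229.791 g formula = 24.44 wt% Si.
14.74% − 24.44% gives a difference of -9.70 percentage points.

-9.70 percentage points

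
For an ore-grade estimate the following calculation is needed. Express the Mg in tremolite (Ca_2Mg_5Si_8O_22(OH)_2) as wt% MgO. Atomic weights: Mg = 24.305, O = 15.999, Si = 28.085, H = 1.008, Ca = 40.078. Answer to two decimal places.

M(Ca_2Mg_5Si_8O_22(OH)_2) = 812.353 g/mol; M(MgO) = 40.304 g/mol.
Moles MgO per formula unit = 5 Mg ÷ 1 = 5.0000.
MgO fraction = (5.0000 × 40.304) / 812.353 = 201.520/812.353 = 0.2481.

24.81 wt%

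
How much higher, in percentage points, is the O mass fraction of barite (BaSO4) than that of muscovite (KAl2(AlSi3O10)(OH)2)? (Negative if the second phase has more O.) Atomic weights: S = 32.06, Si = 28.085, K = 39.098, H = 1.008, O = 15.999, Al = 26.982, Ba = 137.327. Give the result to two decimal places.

-20.78 percentage points

M(BaSO4) = 233.383 g/mol, so wt% O = 63.996/233.383 × 100 = 27.42%.
M(KAl2(AlSi3O10)(OH)2) = 398.303 g/mol, so wt% O = 191.988/398.303 × 100 = 48.20%.
27.42 − 48.20 = -20.78 pp.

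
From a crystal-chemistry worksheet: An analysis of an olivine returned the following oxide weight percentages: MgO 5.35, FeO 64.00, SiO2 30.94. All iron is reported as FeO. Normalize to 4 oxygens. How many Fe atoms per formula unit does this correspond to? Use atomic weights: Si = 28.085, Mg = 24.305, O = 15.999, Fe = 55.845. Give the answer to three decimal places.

MgO: 5.35/40.304 = 0.13274 mol → 0.13274 mol Mg, 0.13274 mol O.
FeO: 64.00/71.844 = 0.89082 mol → 0.89082 mol Fe, 0.89082 mol O.
SiO2: 30.94/60.083 = 0.51495 mol → 0.51495 mol Si, 1.02990 mol O.
Total oxygen = 2.05346 mol. Normalization factor = 4/2.05346 = 1.94793.
Fe per 4 O = 0.89082 × 1.94793 = 1.735.

1.735 Fe apfu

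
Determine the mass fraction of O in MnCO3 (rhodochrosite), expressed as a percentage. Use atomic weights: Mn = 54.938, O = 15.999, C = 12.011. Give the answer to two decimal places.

41.76 mass %

M(MnCO3) = 114.946 g/mol.
O contributes 3 × 15.999 = 47.997 g per mole.
47.997/114.946 = 0.4176 → 41.76%.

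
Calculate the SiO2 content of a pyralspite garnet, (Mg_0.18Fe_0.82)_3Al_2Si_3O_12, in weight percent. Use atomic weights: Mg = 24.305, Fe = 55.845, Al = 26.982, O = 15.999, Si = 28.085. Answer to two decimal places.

37.50 wt%

Molar mass of (Mg_0.18Fe_0.82)_3Al_2Si_3O_12 = 0.54·24.305 + 2.46·55.845 + 2·26.982 + 3·28.085 + 12·15.999 = 480.710 g/mol.
Each formula unit contains 3 Si, equivalent to 3/1 = 3.0000 mol SiO2.
M(SiO2) = 1×28.085 + 2×15.999 = 60.083 g/mol.
Mass of SiO2 per formula unit = 3.0000 × 60.083 = 180.249 g.
SiO2 wt% = 180.249 / 480.710 × 100 = 37.50%.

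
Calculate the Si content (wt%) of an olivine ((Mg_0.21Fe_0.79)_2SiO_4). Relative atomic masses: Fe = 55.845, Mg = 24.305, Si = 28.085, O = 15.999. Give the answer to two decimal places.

14.74 wt%

Formula mass = 0.42·24.305 + 1.58·55.845 + 1·28.085 + 4·15.999 = 190.524 g/mol, of which 28.085 g is Si.
So Si makes up 28.085/190.524 = 0.1474 of the mass, i.e. 14.74%.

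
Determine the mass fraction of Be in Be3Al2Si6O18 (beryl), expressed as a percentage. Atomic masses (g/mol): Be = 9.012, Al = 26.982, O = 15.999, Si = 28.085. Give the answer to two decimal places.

5.03 wt%

Molar mass of Be3Al2Si6O18: 3×9.012 + 2×26.982 + 6×28.085 + 18×15.999 = 537.492 g/mol.
Mass of Be per formula unit: 3 × 9.012 = 27.036 g.
Weight fraction Be = 27.036 / 537.492 = 0.0503.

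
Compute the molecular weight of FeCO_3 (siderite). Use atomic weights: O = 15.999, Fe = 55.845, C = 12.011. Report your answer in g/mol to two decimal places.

M = 1(55.845) + 1(12.011) + 3(15.999)

115.85 g/mol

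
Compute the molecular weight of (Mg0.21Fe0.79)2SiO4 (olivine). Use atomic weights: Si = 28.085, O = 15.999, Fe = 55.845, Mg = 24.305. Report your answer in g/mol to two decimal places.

M = 0.42·24.305 + 1.58·55.845 + 1·28.085 + 4·15.999

190.52 g/mol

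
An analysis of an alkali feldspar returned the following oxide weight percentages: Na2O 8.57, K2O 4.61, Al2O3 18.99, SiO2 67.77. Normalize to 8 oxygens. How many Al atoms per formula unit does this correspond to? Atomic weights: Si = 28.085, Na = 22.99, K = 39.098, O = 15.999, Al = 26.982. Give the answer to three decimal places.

0.993 Al apfu

Na2O (M=61.979): mol = 0.13827; Na = 0.27654, O = 0.13827.
K2O (M=94.195): mol = 0.04894; K = 0.09788, O = 0.04894.
Al2O3 (M=101.961): mol = 0.18625; Al = 0.37250, O = 0.55875.
SiO2 (M=60.083): mol = 1.12794; Si = 1.12794, O = 2.25588.
ΣO = 3.00184; factor = 8/ΣO = 2.66503.
Al apfu = 0.37250 × 2.66503 = 0.993.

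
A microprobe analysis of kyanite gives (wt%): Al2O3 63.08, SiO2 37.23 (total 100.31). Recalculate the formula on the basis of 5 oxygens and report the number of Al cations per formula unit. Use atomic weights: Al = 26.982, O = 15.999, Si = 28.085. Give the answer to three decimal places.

Al2O3: 63.08/101.961 = 0.61867 mol → 1.23734 mol Al, 1.85601 mol O.
SiO2: 37.23/60.083 = 0.61964 mol → 0.61964 mol Si, 1.23928 mol O.
Total oxygen = 3.09529 mol. Normalization factor = 5/3.09529 = 1.61536.
Al per 5 O = 1.23734 × 1.61536 = 1.999.

1.999 Al apfu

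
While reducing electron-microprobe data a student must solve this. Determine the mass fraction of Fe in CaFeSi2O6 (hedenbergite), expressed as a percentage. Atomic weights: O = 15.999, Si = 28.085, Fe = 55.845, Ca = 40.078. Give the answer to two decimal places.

M(CaFeSi2O6) = 248.087 g/mol.
Fe contributes 1 × 55.845 = 55.845 g per mole.
55.845/248.087 = 0.2251 → 22.51%.

22.51 mass %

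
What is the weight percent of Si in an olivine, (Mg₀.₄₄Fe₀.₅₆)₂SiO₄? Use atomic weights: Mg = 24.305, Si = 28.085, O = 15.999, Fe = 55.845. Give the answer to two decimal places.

15.96 wt%

Molar mass of (Mg₀.₄₄Fe₀.₅₆)₂SiO₄: 0.88·24.305 + 1.12·55.845 + 1·28.085 + 4·15.999 = 176.016 g/mol.
Mass of Si per formula unit: 1 × 28.085 = 28.085 g.
Weight fraction Si = 28.085 / 176.016 = 0.1596.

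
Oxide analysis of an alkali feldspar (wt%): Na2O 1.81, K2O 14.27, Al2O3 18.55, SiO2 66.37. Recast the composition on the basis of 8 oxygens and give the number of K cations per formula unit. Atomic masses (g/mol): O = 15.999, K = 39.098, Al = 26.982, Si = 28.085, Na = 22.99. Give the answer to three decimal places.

0.826 K apfu

Na2O: 1.81/61.979 = 0.02920 mol → 0.05840 mol Na, 0.02920 mol O.
K2O: 14.27/94.195 = 0.15149 mol → 0.30298 mol K, 0.15149 mol O.
Al2O3: 18.55/101.961 = 0.18193 mol → 0.36386 mol Al, 0.54579 mol O.
SiO2: 66.37/60.083 = 1.10464 mol → 1.10464 mol Si, 2.20928 mol O.
Total oxygen = 2.93576 mol. Normalization factor = 8/2.93576 = 2.72502.
K per 8 O = 0.30298 × 2.72502 = 0.826.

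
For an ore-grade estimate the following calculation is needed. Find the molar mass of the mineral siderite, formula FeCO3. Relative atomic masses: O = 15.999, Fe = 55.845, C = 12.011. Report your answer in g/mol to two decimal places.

115.85 g/mol

Fe: 1 × 55.845 = 55.8450
C: 1 × 12.011 = 12.0110
O: 3 × 15.999 = 47.9970
Summing the contributions gives the formula mass.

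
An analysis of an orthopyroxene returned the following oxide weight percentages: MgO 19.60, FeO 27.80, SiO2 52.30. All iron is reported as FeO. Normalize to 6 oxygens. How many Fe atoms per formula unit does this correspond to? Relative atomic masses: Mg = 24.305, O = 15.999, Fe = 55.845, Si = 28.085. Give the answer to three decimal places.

MgO (M=40.304): mol = 0.48630; Mg = 0.48630, O = 0.48630.
FeO (M=71.844): mol = 0.38695; Fe = 0.38695, O = 0.38695.
SiO2 (M=60.083): mol = 0.87046; Si = 0.87046, O = 1.74092.
ΣO = 2.61417; factor = 6/ΣO = 2.29518.
Fe apfu = 0.38695 × 2.29518 = 0.888.

0.888 Fe apfu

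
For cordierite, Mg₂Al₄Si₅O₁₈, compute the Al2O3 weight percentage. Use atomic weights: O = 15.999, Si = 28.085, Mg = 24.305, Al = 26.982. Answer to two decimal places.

Molar mass of Mg₂Al₄Si₅O₁₈ = 2·24.305 + 4·26.982 + 5·28.085 + 18·15.999 = 584.945 g/mol.
Each formula unit contains 4 Al, equivalent to 4/2 = 2.0000 mol Al2O3.
M(Al2O3) = 2×26.982 + 3×15.999 = 101.961 g/mol.
Mass of Al2O3 per formula unit = 2.0000 × 101.961 = 203.922 g.
Al2O3 wt% = 203.922 / 584.945 × 100 = 34.86%.

34.86 wt%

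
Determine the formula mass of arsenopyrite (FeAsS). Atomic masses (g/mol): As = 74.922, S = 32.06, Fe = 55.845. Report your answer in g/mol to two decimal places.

162.83 g/mol

The formula mass is the sum 1×55.845 + 1×74.922 + 1×32.06.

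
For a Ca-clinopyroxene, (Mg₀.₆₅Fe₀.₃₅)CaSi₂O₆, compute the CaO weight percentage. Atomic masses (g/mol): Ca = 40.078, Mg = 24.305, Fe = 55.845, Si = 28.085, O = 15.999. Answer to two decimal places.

M((Mg₀.₆₅Fe₀.₃₅)CaSi₂O₆) = 227.586 g/mol; M(CaO) = 56.077 g/mol.
Moles CaO per formula unit = 1 Ca ÷ 1 = 1.0000.
CaO fraction = (1.0000 × 56.077) / 227.586 = 56.077/227.586 = 0.2464.

24.64 wt%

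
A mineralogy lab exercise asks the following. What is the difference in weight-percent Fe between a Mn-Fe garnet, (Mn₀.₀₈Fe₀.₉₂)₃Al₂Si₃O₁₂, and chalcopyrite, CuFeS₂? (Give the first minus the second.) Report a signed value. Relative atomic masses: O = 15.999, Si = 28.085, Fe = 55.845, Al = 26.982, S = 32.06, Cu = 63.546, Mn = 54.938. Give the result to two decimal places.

0.55 percentage points

M((Mn₀.₀₈Fe₀.₉₂)₃Al₂Si₃O₁₂) = 497.524 g/mol, so wt% Fe = 154.132/497.524 × 100 = 30.98%.
M(CuFeS₂) = 183.511 g/mol, so wt% Fe = 55.845/183.511 × 100 = 30.43%.
30.98 − 30.43 = 0.55 pp.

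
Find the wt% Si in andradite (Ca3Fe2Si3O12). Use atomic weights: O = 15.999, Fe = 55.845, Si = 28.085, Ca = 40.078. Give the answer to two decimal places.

Formula mass = 3·40.078 + 2·55.845 + 3·28.085 + 12·15.999 = 508.167 g/mol, of which 84.255 g is Si.
So Si makes up 84.255/508.167 = 0.1658 of the mass, i.e. 16.58%.

16.58 weight percent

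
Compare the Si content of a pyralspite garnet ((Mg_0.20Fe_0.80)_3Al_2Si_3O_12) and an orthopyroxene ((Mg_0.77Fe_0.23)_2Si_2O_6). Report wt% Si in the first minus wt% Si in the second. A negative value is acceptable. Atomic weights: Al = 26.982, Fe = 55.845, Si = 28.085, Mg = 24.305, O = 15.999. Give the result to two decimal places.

-8.49 percentage points

M((Mg_0.20Fe_0.80)_3Al_2Si_3O_12) = 478.818 g/mol, so wt% Si = 84.255/478.818 × 100 = 17.60%.
M((Mg_0.77Fe_0.23)_2Si_2O_6) = 215.282 g/mol, so wt% Si = 56.170/215.282 × 100 = 26.09%.
17.60 − 26.09 = -8.49 pp.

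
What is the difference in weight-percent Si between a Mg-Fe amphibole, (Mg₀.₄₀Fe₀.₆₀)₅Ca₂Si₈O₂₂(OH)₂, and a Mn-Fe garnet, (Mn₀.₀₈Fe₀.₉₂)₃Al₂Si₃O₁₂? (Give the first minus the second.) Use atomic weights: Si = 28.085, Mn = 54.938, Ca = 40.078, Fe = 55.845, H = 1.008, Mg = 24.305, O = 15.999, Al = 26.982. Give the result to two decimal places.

7.84 percentage points

Si in (Mg₀.₄₀Fe₀.₆₀)₅Ca₂Si₈O₂₂(OH)₂: molar mass 906.973 g/mol; 8×28.085 = 224.680 g → 24.77 wt%.
Si in (Mn₀.₀₈Fe₀.₉₂)₃Al₂Si₃O₁₂: molar mass 497.524 g/mol; 3×28.085 = 84.255 g → 16.93 wt%.
Difference = 24.77 − 16.93 = 7.84 percentage points.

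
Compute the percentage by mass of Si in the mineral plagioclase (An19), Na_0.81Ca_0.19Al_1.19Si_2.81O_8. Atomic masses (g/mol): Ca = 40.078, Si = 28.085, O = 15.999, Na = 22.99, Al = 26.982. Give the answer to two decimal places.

29.75 weight percent

Molar mass of Na_0.81Ca_0.19Al_1.19Si_2.81O_8: 0.81×22.99 + 0.19×40.078 + 1.19×26.982 + 2.81×28.085 + 8×15.999 = 265.256 g/mol.
Mass of Si per formula unit: 2.81 × 28.085 = 78.919 g.
Weight fraction Si = 78.919 / 265.256 = 0.2975.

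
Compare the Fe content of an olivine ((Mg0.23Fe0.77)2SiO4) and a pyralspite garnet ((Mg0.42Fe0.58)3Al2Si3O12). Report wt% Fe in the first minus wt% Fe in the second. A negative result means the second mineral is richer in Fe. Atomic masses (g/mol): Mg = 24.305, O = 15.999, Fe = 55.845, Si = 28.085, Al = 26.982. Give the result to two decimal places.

24.22 percentage points

First mineral: 86.001 g Fe in 189.263 g formula = 45.44 wt% Fe.
Second mineral: 97.170 g Fe in 458.002 g formula = 21.22 wt% Fe.
45.44% − 21.22% gives a difference of 24.22 percentage points.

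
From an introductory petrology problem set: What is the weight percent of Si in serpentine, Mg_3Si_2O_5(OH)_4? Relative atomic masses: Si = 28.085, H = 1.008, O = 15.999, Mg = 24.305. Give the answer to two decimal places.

20.27 weight percent

Formula mass = 3·24.305 + 2·28.085 + 9·15.999 + 4·1.008 = 277.108 g/mol, of which 56.170 g is Si.
So Si makes up 56.170/277.108 = 0.2027 of the mass, i.e. 20.27%.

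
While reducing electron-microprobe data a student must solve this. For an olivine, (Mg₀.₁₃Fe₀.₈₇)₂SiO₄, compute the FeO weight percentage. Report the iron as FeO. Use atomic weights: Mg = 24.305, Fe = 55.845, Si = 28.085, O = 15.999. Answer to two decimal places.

Molar mass of (Mg₀.₁₃Fe₀.₈₇)₂SiO₄ = 0.26×24.305 + 1.74×55.845 + 1×28.085 + 4×15.999 = 195.571 g/mol.
Each formula unit contains 1.74 Fe, equivalent to 1.74/1 = 1.7400 mol FeO.
M(FeO) = 1×55.845 + 1×15.999 = 71.844 g/mol.
Mass of FeO per formula unit = 1.7400 × 71.844 = 125.009 g.
FeO wt% = 125.009 / 195.571 × 100 = 63.92%.

63.92 wt%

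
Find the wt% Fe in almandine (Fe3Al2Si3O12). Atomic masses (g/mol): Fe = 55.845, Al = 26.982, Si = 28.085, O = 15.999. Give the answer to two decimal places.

Molar mass of Fe3Al2Si3O12: 3·55.845 + 2·26.982 + 3·28.085 + 12·15.999 = 497.742 g/mol.
Mass of Fe per formula unit: 3 × 55.845 = 167.535 g.
Weight fraction Fe = 167.535 / 497.742 = 0.3366.

33.66 mass %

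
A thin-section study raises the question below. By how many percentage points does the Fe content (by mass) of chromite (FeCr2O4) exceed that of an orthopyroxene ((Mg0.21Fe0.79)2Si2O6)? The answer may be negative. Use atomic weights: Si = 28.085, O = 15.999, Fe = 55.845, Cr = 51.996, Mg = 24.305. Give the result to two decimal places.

Fe in FeCr2O4: molar mass 223.833 g/mol; 1×55.845 = 55.845 g → 24.95 wt%.
Fe in (Mg0.21Fe0.79)2Si2O6: molar mass 250.607 g/mol; 1.58×55.845 = 88.235 g → 35.21 wt%.
Difference = 24.95 − 35.21 = -10.26 percentage points.

-10.26 percentage points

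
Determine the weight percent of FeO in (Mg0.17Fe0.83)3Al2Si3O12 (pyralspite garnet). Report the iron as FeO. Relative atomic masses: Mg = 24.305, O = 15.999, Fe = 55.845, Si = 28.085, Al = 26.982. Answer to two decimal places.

37.14 wt%

M((Mg0.17Fe0.83)3Al2Si3O12) = 481.657 g/mol; M(FeO) = 71.844 g/mol.
Moles FeO per formula unit = 2.49 Fe ÷ 1 = 2.4900.
FeO fraction = (2.4900 × 71.844) / 481.657 = 178.892/481.657 = 0.3714.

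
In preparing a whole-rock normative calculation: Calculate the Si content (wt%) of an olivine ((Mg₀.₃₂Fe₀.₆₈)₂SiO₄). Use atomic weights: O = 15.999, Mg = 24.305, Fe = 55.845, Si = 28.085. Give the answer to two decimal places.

M((Mg₀.₃₂Fe₀.₆₈)₂SiO₄) = 183.585 g/mol.
Si contributes 1 × 28.085 = 28.085 g per mole.
28.085/183.585 = 0.1530 → 15.30%.

15.30 wt%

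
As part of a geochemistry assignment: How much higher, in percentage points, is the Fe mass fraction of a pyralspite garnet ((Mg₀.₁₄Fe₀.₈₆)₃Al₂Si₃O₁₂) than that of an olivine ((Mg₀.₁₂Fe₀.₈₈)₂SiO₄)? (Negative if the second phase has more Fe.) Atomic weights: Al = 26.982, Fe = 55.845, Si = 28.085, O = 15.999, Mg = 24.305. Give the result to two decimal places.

-20.36 percentage points

Fe in (Mg₀.₁₄Fe₀.₈₆)₃Al₂Si₃O₁₂: molar mass 484.495 g/mol; 2.58×55.845 = 144.080 g → 29.74 wt%.
Fe in (Mg₀.₁₂Fe₀.₈₈)₂SiO₄: molar mass 196.201 g/mol; 1.76×55.845 = 98.287 g → 50.10 wt%.
Difference = 29.74 − 50.10 = -20.36 percentage points.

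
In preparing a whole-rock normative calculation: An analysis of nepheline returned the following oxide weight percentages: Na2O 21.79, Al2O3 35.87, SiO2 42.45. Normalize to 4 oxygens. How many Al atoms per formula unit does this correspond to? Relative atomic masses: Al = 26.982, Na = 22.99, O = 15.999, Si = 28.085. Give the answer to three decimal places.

Na2O: 21.79/61.979 = 0.35157 mol → 0.70314 mol Na, 0.35157 mol O.
Al2O3: 35.87/101.961 = 0.35180 mol → 0.70360 mol Al, 1.05540 mol O.
SiO2: 42.45/60.083 = 0.70652 mol → 0.70652 mol Si, 1.41304 mol O.
Total oxygen = 2.82001 mol. Normalization factor = 4/2.82001 = 1.41843.
Al per 4 O = 0.70360 × 1.41843 = 0.998.

0.998 Al apfu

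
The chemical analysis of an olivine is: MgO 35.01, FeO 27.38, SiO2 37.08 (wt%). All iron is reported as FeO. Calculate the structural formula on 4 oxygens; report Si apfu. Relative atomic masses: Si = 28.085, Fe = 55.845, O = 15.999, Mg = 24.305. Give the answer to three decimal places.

35.01 wt% MgO ÷ 40.304 g/mol = 0.86865 mol, giving 0.86865 Mg and 0.86865 O.
27.38 wt% FeO ÷ 71.844 g/mol = 0.38110 mol, giving 0.38110 Fe and 0.38110 O.
37.08 wt% SiO2 ÷ 60.083 g/mol = 0.61715 mol, giving 0.61715 Si and 1.23430 O.
Oxygen sums to 2.48405; scaling by 4/2.48405 = 1.61027 puts the formula on 4 O.
Si: 0.61715 × 1.61027 = 0.994 atoms per formula unit.

0.994 Si apfu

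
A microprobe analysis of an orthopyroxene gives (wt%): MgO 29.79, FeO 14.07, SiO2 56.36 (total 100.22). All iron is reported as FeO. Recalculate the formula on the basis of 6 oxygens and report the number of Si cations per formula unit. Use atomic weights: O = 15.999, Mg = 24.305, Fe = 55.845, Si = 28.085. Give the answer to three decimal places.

2.002 Si apfu

MgO: 29.79/40.304 = 0.73913 mol → 0.73913 mol Mg, 0.73913 mol O.
FeO: 14.07/71.844 = 0.19584 mol → 0.19584 mol Fe, 0.19584 mol O.
SiO2: 56.36/60.083 = 0.93804 mol → 0.93804 mol Si, 1.87608 mol O.
Total oxygen = 2.81105 mol. Normalization factor = 6/2.81105 = 2.13443.
Si per 6 O = 0.93804 × 2.13443 = 2.002.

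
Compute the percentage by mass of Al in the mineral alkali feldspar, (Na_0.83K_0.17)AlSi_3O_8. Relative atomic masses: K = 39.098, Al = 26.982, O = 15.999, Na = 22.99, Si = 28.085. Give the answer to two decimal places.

10.18 wt%

M((Na_0.83K_0.17)AlSi_3O_8) = 264.957 g/mol.
Al contributes 1 × 26.982 = 26.982 g per mole.
26.982/264.957 = 0.1018 → 10.18%.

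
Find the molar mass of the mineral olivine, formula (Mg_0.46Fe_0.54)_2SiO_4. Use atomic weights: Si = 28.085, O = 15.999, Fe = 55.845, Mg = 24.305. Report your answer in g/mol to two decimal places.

174.75 g/mol

Mg: 0.92 × 24.305 = 22.3606
Fe: 1.08 × 55.845 = 60.3126
Si: 1 × 28.085 = 28.0850
O: 4 × 15.999 = 63.9960
Summing the contributions gives the formula mass.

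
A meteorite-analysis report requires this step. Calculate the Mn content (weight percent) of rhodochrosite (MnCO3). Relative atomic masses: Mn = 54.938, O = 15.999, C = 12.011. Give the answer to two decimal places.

47.79 weight percent

M(MnCO3) = 114.946 g/mol.
Mn contributes 1 × 54.938 = 54.938 g per mole.
54.938/114.946 = 0.4779 → 47.79%.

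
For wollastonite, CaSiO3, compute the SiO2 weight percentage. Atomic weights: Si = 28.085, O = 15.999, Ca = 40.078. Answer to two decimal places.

51.72 wt%

Molar mass of CaSiO3 = 1×40.078 + 1×28.085 + 3×15.999 = 116.160 g/mol.
Each formula unit contains 1 Si, equivalent to 1/1 = 1.0000 mol SiO2.
M(SiO2) = 1×28.085 + 2×15.999 = 60.083 g/mol.
Mass of SiO2 per formula unit = 1.0000 × 60.083 = 60.083 g.
SiO2 wt% = 60.083 / 116.160 × 100 = 51.72%.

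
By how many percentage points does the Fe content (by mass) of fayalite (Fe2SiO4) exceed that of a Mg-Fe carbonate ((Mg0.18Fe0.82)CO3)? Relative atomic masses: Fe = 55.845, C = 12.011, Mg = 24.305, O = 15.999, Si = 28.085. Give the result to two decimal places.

13.25 percentage points

Fe in Fe2SiO4: molar mass 203.771 g/mol; 2×55.845 = 111.690 g → 54.81 wt%.
Fe in (Mg0.18Fe0.82)CO3: molar mass 110.176 g/mol; 0.82×55.845 = 45.793 g → 41.56 wt%.
Difference = 54.81 − 41.56 = 13.25 percentage points.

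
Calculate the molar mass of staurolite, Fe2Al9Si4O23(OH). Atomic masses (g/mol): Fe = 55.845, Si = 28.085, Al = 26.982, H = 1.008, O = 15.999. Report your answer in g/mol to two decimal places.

851.85 g/mol

Fe: 2 × 55.845 = 111.6900
Al: 9 × 26.982 = 242.8380
Si: 4 × 28.085 = 112.3400
O: 24 × 15.999 = 383.9760
H: 1 × 1.008 = 1.0080
Summing the contributions gives the formula mass.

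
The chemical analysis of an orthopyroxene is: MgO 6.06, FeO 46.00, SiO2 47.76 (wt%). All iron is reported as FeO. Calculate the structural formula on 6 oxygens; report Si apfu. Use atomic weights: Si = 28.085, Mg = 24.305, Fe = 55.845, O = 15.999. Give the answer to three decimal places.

2.004 Si apfu

6.06 wt% MgO ÷ 40.304 g/mol = 0.15036 mol, giving 0.15036 Mg and 0.15036 O.
46.00 wt% FeO ÷ 71.844 g/mol = 0.64028 mol, giving 0.64028 Fe and 0.64028 O.
47.76 wt% SiO2 ÷ 60.083 g/mol = 0.79490 mol, giving 0.79490 Si and 1.58980 O.
Oxygen sums to 2.38044; scaling by 6/2.38044 = 2.52054 puts the formula on 6 O.
Si: 0.79490 × 2.52054 = 2.004 atoms per formula unit.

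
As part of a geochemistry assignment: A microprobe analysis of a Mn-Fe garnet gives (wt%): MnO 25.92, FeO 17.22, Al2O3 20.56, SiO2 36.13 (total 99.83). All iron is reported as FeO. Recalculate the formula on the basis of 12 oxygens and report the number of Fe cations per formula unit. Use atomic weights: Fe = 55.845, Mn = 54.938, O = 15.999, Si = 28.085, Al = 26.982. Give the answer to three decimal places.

1.192 Fe apfu

MnO (M=70.937): mol = 0.36539; Mn = 0.36539, O = 0.36539.
FeO (M=71.844): mol = 0.23969; Fe = 0.23969, O = 0.23969.
Al2O3 (M=101.961): mol = 0.20165; Al = 0.40330, O = 0.60495.
SiO2 (M=60.083): mol = 0.60133; Si = 0.60133, O = 1.20266.
ΣO = 2.41269; factor = 12/ΣO = 4.97370.
Fe apfu = 0.23969 × 4.97370 = 1.192.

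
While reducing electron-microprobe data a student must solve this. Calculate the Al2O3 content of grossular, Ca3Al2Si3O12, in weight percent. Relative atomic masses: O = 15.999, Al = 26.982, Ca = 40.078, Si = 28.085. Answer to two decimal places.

Molar mass of Ca3Al2Si3O12 = 3·40.078 + 2·26.982 + 3·28.085 + 12·15.999 = 450.441 g/mol.
Each formula unit contains 2 Al, equivalent to 2/2 = 1.0000 mol Al2O3.
M(Al2O3) = 2×26.982 + 3×15.999 = 101.961 g/mol.
Mass of Al2O3 per formula unit = 1.0000 × 101.961 = 101.961 g.
Al2O3 wt% = 101.961 / 450.441 × 100 = 22.64%.

22.64 wt%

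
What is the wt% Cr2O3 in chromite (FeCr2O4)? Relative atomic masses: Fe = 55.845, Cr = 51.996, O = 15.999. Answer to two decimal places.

67.90 wt%

Formula mass = 223.833 g/mol.
2 Cr → 1.0000 mol Cr2O3 per formula unit; M(Cr2O3) = 151.989, so Cr2O3 mass = 151.989 g.
151.989/223.833 × 100 = 67.90 wt%.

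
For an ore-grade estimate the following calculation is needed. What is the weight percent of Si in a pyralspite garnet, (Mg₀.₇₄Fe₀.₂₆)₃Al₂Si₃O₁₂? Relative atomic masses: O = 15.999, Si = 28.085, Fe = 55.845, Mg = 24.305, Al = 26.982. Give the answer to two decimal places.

Formula mass = 2.22×24.305 + 0.78×55.845 + 2×26.982 + 3×28.085 + 12×15.999 = 427.723 g/mol, of which 84.255 g is Si.
So Si makes up 84.255/427.723 = 0.1970 of the mass, i.e. 19.70%.

19.70 weight percent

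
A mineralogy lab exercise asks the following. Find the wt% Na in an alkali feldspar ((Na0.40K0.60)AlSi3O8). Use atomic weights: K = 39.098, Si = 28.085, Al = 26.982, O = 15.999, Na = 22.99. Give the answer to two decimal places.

3.38 weight percent

M((Na0.40K0.60)AlSi3O8) = 271.884 g/mol.
Na contributes 0.40 × 22.99 = 9.196 g per mole.
9.196/271.884 = 0.0338 → 3.38%.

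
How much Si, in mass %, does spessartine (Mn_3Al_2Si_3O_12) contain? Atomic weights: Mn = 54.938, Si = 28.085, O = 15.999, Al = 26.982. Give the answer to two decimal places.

Formula mass = 3*54.938 + 2*26.982 + 3*28.085 + 12*15.999 = 495.021 g/mol, of which 84.255 g is Si.
So Si makes up 84.255/495.021 = 0.1702 of the mass, i.e. 17.02%.

17.02 mass %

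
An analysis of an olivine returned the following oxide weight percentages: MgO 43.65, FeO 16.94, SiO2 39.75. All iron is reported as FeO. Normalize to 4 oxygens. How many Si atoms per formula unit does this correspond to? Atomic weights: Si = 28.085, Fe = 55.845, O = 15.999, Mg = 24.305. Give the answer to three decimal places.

MgO: 43.65/40.304 = 1.08302 mol → 1.08302 mol Mg, 1.08302 mol O.
FeO: 16.94/71.844 = 0.23579 mol → 0.23579 mol Fe, 0.23579 mol O.
SiO2: 39.75/60.083 = 0.66158 mol → 0.66158 mol Si, 1.32316 mol O.
Total oxygen = 2.64197 mol. Normalization factor = 4/2.64197 = 1.51402.
Si per 4 O = 0.66158 × 1.51402 = 1.002.

1.002 Si apfu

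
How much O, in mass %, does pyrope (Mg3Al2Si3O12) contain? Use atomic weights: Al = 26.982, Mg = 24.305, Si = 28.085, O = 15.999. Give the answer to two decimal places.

47.63 mass %

Formula mass = 3·24.305 + 2·26.982 + 3·28.085 + 12·15.999 = 403.122 g/mol, of which 191.988 g is O.
So O makes up 191.988/403.122 = 0.4763 of the mass, i.e. 47.63%.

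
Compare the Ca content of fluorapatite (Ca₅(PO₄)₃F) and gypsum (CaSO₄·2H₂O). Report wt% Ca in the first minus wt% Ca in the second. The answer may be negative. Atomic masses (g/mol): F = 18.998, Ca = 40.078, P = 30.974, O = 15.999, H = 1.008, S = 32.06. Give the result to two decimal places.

First mineral: 200.390 g Ca in 504.298 g formula = 39.74 wt% Ca.
Second mineral: 40.078 g Ca in 172.164 g formula = 23.28 wt% Ca.
39.74% − 23.28% gives a difference of 16.46 percentage points.

16.46 percentage points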